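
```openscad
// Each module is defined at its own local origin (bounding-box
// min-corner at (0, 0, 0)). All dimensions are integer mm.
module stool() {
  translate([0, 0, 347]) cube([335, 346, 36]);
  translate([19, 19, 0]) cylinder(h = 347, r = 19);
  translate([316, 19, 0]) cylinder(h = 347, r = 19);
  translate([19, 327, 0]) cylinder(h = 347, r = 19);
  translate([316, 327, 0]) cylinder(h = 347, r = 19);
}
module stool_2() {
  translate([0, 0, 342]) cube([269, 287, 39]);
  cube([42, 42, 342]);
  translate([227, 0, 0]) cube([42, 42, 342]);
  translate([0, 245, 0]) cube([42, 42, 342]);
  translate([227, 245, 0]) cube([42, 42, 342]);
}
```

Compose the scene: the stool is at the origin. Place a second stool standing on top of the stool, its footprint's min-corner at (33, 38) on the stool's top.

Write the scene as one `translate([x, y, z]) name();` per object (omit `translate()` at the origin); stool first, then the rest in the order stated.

stool();
translate([33, 38, 383]) stool_2();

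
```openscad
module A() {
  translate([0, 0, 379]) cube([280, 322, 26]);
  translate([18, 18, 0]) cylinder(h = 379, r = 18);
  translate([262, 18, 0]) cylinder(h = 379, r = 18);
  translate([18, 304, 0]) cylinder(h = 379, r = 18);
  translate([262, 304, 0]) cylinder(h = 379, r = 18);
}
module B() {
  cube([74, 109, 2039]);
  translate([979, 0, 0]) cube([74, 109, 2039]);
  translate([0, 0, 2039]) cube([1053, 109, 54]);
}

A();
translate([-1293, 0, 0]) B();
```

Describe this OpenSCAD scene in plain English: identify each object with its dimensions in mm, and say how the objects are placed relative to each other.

A is a four-legged stool. The seat is 280×322 mm, 26 mm thick, top at z = 405 mm. It stands on four round legs, each 36 mm in diameter, from z = 0 to the seat underside, each leg's axis is inset half a diameter from the nearest pair of seat edges (so the leg's bounding box is flush with the corner).

B is a door frame. The clear opening is 905 mm wide and 2039 mm high. Two 74 mm wide jambs, 109 mm deep, stand either side of the opening from the floor to the top of the opening. A 54 mm thick head sits across the top of both jambs, spanning the full outside width of the frame.

The door frame is on the floor beside the stool on its −x side.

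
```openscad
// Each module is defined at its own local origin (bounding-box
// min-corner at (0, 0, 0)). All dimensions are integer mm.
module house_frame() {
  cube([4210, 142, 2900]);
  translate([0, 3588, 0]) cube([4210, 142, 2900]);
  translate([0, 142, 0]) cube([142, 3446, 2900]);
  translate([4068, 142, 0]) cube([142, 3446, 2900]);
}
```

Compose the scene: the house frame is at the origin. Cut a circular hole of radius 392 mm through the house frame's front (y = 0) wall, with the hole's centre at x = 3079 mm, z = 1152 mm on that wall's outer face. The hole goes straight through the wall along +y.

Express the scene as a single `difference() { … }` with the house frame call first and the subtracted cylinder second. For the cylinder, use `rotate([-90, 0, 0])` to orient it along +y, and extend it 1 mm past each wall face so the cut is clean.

difference() {
  house_frame();
  translate([3079, -1, 1152]) rotate([-90, 0, 0]) cylinder(h = 144, r = 392);
}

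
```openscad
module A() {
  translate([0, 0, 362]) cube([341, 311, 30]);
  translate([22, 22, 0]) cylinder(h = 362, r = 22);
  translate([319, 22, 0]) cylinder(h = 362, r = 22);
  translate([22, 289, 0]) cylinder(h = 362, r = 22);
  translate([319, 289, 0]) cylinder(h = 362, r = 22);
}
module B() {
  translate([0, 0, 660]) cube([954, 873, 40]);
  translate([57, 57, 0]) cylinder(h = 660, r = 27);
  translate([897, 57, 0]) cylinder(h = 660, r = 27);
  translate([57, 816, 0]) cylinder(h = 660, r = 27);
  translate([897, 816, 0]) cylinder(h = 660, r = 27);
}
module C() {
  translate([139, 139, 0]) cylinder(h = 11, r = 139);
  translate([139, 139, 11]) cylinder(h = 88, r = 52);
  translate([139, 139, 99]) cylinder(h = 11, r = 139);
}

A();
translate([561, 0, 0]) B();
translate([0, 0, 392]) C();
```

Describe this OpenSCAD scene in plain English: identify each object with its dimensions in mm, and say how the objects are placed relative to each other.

A is a simple wooden stool: a rectangular seat 341 mm (x) by 311 mm (y), 30 mm thick, top face at z = 392 mm, on four round legs, each 44 mm in diameter. The legs rest on z = 0, each leg's axis is inset half a diameter from the nearest pair of seat edges (so the leg's bounding box is flush with the corner).

B is a table with a 954×873 mm rectangular top, 40 mm thick, top surface at z = 700 mm, supported by four round legs of 54 mm diameter, each leg's bounding box inset 30 mm from the nearest pair of top edges, running from the floor.

C is a spool: two coaxial disc flanges of radius 139 mm and thickness 11 mm, joined by a core cylinder of radius 52 mm and height 88 mm. The lower flange rests on z = 0 and the three cylinders share a vertical axis.

The table is on the floor beside the stool on its +x side. The spool is on top of the stool.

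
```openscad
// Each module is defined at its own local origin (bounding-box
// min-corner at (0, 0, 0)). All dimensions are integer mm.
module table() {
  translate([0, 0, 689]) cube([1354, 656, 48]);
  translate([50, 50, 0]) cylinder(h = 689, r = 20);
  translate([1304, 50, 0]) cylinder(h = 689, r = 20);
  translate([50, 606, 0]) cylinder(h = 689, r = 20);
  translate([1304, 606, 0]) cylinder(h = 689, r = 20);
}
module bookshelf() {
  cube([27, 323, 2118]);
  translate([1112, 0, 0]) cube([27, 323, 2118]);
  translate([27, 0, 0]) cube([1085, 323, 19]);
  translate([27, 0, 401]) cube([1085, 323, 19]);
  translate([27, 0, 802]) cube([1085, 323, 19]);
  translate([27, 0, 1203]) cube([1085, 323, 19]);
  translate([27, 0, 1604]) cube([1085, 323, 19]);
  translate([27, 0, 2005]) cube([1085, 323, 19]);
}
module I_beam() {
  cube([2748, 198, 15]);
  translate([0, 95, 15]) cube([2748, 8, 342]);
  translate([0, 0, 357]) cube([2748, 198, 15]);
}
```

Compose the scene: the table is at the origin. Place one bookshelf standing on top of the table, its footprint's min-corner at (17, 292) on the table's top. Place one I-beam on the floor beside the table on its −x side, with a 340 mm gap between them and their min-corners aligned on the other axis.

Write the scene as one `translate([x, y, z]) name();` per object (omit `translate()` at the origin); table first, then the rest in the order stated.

table();
translate([17, 292, 737]) bookshelf();
translate([-3088, 0, 0]) I_beam();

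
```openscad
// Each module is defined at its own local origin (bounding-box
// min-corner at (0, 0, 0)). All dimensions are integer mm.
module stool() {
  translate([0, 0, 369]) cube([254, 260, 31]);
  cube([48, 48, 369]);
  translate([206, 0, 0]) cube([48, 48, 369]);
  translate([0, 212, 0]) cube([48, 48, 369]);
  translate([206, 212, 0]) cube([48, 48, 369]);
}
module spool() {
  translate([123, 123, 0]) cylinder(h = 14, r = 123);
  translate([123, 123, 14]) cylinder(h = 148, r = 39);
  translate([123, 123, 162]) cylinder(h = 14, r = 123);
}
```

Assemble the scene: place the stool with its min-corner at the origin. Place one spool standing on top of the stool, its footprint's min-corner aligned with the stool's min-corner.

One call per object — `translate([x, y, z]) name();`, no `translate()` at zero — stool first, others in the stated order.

stool();
translate([0, 0, 400]) spool();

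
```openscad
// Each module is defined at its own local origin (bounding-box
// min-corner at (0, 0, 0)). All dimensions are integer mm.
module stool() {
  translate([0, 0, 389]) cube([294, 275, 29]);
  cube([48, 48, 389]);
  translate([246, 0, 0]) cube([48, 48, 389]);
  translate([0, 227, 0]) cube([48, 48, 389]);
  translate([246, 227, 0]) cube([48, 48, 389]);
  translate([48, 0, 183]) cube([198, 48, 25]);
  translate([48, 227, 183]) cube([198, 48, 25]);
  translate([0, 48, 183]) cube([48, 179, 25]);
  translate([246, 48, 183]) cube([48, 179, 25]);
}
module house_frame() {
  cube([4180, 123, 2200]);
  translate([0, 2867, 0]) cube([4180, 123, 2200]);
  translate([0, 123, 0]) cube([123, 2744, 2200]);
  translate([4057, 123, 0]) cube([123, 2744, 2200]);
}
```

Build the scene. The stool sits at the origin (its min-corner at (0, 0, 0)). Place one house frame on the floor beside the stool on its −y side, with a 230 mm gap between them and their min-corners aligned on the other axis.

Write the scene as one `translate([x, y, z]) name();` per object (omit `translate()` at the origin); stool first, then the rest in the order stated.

stool();
translate([0, -3220, 0]) house_frame();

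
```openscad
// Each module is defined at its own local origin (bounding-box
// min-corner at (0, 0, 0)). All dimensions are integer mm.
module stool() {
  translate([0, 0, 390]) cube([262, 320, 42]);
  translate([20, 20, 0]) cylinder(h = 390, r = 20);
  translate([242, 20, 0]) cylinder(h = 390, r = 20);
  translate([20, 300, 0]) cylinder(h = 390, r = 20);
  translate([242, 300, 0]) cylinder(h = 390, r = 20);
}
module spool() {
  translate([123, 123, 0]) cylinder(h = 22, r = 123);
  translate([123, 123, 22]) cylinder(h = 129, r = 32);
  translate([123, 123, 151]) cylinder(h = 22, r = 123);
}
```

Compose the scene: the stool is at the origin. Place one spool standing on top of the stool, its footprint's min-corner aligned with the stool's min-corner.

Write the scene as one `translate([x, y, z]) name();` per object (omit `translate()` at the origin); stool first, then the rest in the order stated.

stool();
translate([0, 0, 432]) spool();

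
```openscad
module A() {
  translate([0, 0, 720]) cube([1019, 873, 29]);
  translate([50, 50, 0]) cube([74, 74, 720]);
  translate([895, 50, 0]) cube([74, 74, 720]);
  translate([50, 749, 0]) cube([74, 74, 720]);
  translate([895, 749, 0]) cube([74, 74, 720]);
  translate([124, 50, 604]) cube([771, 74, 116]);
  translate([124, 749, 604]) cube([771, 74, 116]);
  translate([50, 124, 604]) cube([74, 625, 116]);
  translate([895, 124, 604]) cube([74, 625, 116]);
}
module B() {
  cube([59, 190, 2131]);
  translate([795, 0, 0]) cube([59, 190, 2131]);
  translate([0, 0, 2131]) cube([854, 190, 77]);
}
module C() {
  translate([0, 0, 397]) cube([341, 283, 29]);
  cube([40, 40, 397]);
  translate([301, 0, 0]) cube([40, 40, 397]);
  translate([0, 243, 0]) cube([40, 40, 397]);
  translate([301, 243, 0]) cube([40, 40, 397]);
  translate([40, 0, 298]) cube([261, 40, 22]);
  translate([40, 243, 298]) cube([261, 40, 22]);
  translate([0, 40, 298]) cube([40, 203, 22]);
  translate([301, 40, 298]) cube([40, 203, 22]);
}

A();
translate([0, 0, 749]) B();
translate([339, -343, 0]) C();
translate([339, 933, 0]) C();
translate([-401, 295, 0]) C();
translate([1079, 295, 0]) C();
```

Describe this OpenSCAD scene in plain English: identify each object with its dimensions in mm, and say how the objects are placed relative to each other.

A is a rectangular dining table. The top is 1019×873×29 mm with its upper surface at z = 749 mm. It stands on four 74×74 mm square legs, each inset 50 mm from the nearest pair of top edges, running from the floor to the underside of the top. Four apron rails, 74 mm thick and 116 mm tall, run between adjacent legs with their top edges flush with the underside of the top and their outer faces flush with the legs' outer faces.

B is a rectangular door frame: two vertical jambs of 59×190 mm section, 2131 mm tall, with a clear opening 736 mm wide between their inner faces. A header 77 mm tall and 190 mm deep lies on top of the jambs and spans the full outside width.

C is a simple wooden stool: a rectangular seat 341 mm (x) by 283 mm (y), 29 mm thick, top face at z = 426 mm, on four square legs, each 40×40 mm in cross-section. The legs rest on z = 0, each flush with a corner of the seat. Four stretchers, 40 mm wide and 22 mm tall, connect adjacent legs with their undersides at z = 298 mm, each running between the inner faces of the legs it joins and aligned with the legs' outer faces on the other axis.

The door frame is on top of the table. Four stools sit around the table at the −y, +y, −x, +x sides.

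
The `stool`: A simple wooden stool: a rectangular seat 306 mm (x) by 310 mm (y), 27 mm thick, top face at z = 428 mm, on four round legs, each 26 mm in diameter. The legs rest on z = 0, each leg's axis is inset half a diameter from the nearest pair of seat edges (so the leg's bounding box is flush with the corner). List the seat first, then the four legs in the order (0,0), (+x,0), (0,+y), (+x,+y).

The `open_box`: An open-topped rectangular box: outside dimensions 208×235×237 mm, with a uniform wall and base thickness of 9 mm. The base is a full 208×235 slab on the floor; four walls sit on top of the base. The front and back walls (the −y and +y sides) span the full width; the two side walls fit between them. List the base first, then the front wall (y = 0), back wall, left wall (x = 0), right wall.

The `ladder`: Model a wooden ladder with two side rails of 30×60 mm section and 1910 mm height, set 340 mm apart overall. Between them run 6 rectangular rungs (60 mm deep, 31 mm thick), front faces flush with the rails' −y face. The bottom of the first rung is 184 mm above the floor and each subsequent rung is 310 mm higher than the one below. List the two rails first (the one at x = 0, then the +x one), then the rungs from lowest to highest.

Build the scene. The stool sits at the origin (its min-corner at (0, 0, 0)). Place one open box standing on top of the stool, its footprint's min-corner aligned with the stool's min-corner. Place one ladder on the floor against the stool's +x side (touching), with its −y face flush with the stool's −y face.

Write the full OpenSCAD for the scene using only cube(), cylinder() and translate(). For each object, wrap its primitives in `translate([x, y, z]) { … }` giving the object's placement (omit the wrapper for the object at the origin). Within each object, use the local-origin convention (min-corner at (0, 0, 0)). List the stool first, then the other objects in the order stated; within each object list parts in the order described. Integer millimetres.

translate([0, 0, 401]) cube([306, 310, 27]);
translate([13, 13, 0]) cylinder(h = 401, r = 13);
translate([293, 13, 0]) cylinder(h = 401, r = 13);
translate([13, 297, 0]) cylinder(h = 401, r = 13);
translate([293, 297, 0]) cylinder(h = 401, r = 13);
translate([0, 0, 428]) {
  cube([208, 235, 9]);
  translate([0, 0, 9]) cube([208, 9, 228]);
  translate([0, 226, 9]) cube([208, 9, 228]);
  translate([0, 9, 9]) cube([9, 217, 228]);
  translate([199, 9, 9]) cube([9, 217, 228]);
}
translate([306, 0, 0]) {
  cube([30, 60, 1910]);
  translate([310, 0, 0]) cube([30, 60, 1910]);
  translate([30, 0, 184]) cube([280, 60, 31]);
  translate([30, 0, 494]) cube([280, 60, 31]);
  translate([30, 0, 804]) cube([280, 60, 31]);
  translate([30, 0, 1114]) cube([280, 60, 31]);
  translate([30, 0, 1424]) cube([280, 60, 31]);
  translate([30, 0, 1734]) cube([280, 60, 31]);
}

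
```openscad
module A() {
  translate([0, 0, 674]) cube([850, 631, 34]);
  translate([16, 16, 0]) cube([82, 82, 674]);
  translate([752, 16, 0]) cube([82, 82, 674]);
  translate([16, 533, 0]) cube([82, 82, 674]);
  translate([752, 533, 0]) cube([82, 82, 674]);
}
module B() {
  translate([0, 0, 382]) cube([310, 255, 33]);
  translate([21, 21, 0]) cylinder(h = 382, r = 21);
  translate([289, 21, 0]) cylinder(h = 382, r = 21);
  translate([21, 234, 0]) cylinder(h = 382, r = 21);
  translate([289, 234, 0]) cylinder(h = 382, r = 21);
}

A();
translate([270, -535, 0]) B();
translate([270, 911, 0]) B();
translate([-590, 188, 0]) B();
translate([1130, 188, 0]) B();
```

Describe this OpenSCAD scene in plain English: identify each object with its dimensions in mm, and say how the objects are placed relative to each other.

A is a table: top 850 mm (x) × 631 mm (y), 34 mm thick, upper face at z = 708 mm, on four 82×82 mm square legs, each inset 16 mm from the nearest pair of top edges, running from z = 0 to the bottom of the top.

B is a simple wooden stool: a rectangular seat 310 mm (x) by 255 mm (y), 33 mm thick, top face at z = 415 mm, on four round legs, each 42 mm in diameter. The legs rest on z = 0, each leg's axis is inset half a diameter from the nearest pair of seat edges (so the leg's bounding box is flush with the corner).

Four stools sit around the table at the −y, +y, −x, +x sides.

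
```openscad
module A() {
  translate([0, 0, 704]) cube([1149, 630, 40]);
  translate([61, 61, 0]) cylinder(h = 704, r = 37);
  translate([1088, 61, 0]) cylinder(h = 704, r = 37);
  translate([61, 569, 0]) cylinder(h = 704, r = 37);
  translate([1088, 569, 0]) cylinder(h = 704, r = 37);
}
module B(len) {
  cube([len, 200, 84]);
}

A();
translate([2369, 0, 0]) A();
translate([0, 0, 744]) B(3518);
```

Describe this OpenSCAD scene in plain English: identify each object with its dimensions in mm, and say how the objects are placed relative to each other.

A is a table with a 1149×630 mm rectangular top, 40 mm thick, top surface at z = 744 mm, supported by four round legs of 74 mm diameter, each leg's bounding box inset 24 mm from the nearest pair of top edges, running from the floor.

B is a rectangular beam 3518 mm long (x), 200 mm deep (y), 84 mm thick (z).

The beam spans the tops of two tables placed 1220 mm apart, resting at z = 744 mm.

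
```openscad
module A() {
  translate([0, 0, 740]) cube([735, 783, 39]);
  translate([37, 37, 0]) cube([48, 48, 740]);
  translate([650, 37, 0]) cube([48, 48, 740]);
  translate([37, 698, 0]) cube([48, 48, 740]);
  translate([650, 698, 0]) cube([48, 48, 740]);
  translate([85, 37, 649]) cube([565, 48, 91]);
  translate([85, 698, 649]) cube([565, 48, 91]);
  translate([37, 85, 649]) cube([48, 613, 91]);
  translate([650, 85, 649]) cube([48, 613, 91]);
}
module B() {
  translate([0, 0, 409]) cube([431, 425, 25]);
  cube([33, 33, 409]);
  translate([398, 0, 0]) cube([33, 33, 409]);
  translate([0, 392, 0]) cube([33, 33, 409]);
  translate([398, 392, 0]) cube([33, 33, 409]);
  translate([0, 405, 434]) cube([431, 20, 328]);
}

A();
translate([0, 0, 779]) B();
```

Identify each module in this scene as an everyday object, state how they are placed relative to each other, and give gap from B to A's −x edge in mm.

The chair's min-x is at 0; the table's min-x is 0; gap = 0 mm.

A is a table. B is a chair. The chair is on top of the table. The gap from the chair to the table's −x edge is 0 mm.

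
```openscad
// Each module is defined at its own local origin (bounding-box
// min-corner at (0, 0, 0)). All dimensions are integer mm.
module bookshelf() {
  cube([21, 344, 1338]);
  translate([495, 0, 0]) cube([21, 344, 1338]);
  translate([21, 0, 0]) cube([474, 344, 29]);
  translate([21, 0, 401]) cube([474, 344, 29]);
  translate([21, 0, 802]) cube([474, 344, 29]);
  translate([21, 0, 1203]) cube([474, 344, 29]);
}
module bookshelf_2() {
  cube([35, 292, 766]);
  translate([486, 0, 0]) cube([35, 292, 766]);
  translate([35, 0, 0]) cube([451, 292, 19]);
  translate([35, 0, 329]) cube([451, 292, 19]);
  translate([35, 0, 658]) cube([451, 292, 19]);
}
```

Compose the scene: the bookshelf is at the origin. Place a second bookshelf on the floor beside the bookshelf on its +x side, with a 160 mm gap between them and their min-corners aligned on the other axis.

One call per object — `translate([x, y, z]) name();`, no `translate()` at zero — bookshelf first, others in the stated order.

bookshelf();
translate([676, 0, 0]) bookshelf_2();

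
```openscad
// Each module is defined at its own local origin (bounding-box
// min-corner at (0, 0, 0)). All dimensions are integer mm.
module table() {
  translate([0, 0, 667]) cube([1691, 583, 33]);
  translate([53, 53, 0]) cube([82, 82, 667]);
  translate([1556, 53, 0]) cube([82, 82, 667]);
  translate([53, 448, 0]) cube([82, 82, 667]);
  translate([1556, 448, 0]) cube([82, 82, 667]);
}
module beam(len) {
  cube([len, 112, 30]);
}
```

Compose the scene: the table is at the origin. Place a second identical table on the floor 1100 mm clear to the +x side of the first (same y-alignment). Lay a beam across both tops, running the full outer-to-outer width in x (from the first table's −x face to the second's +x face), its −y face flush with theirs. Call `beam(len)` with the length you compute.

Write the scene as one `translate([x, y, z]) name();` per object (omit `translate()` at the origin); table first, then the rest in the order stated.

table();
translate([2791, 0, 0]) table();
translate([0, 0, 700]) beam(4482);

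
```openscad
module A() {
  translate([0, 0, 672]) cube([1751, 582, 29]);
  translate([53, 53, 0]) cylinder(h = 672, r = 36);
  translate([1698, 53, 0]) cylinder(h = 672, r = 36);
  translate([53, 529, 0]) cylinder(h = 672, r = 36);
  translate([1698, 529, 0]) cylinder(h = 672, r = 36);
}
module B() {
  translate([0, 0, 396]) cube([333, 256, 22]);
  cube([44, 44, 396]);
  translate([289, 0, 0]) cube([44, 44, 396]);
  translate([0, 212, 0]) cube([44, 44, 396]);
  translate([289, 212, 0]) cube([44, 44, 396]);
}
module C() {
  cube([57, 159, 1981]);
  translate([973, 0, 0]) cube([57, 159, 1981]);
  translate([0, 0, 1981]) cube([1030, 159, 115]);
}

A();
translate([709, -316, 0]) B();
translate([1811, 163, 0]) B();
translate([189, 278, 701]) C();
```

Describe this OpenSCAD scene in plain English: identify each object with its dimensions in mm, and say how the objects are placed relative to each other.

A is a table: top 1751 mm (x) × 582 mm (y), 29 mm thick, upper face at z = 701 mm, on four round legs of 72 mm diameter, each leg's bounding box inset 17 mm from the nearest pair of top edges, running from z = 0 to the bottom of the top.

B is a four-legged stool. The seat is 333×256 mm, 22 mm thick, top at z = 418 mm. It stands on four square legs, each 44×44 mm in cross-section, from z = 0 to the seat underside, each flush with a corner of the seat.

C is a rectangular door frame: two vertical jambs of 57×159 mm section, 1981 mm tall, with a clear opening 916 mm wide between their inner faces. A header 115 mm tall and 159 mm deep lies on top of the jambs and spans the full outside width.

Two stools sit around the table at the −y, +x sides. The door frame is on top of the table.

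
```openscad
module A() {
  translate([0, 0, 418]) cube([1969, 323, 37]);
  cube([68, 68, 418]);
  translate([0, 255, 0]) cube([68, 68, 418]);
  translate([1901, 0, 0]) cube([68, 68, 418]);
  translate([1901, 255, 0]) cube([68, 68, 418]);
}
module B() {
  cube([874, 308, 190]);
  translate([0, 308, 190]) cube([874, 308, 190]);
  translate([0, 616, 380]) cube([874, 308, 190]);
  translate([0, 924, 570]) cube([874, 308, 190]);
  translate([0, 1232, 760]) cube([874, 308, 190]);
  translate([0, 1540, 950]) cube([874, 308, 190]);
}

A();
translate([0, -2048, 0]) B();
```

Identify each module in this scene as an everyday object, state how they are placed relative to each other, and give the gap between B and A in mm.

The staircase's nearest face is 200 mm from the bench's −y face.

A is a bench. B is a staircase. The staircase is on the floor beside the bench on its −y side. The gap between the staircase and the bench is 200 mm.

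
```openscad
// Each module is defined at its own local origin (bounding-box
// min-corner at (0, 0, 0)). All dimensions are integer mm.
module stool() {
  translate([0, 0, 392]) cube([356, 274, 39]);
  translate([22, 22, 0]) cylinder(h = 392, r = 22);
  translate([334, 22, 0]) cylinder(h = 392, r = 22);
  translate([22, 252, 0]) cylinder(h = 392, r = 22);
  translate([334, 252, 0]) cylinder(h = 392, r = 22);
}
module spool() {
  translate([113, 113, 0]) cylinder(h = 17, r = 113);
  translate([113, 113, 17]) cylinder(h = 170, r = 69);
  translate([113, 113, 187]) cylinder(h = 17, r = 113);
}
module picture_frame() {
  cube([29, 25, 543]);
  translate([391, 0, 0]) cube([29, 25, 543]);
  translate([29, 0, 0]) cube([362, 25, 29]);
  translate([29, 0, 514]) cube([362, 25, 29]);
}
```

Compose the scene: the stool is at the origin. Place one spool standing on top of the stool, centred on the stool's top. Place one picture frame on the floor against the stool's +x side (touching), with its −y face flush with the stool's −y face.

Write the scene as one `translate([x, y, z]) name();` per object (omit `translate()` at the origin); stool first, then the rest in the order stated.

stool();
translate([65, 24, 431]) spool();
translate([356, 0, 0]) picture_frame();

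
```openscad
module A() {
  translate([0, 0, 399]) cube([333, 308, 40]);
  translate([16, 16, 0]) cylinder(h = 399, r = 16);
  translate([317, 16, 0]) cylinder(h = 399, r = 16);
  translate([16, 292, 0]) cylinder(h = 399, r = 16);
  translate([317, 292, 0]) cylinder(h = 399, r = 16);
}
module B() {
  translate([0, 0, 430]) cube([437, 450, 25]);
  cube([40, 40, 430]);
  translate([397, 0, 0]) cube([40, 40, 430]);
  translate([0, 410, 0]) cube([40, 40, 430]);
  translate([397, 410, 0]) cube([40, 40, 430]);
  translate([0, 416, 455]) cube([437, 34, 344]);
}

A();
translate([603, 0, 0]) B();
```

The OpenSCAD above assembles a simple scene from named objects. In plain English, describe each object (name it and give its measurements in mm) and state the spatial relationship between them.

A is a simple wooden stool: a rectangular seat 333 mm (x) by 308 mm (y), 40 mm thick, top face at z = 439 mm, on four round legs, each 32 mm in diameter. The legs rest on z = 0, each leg's axis is inset half a diameter from the nearest pair of seat edges (so the leg's bounding box is flush with the corner).

B is a chair: 437×450 mm seat, 25 mm thick, top at z = 455 mm, on four 40 mm square corner legs flush with the seat edges. A 34 mm thick backrest slab spans the full seat width, extending 344 mm above the seat top, its back face flush with the seat's +y edge.

The chair is on the floor beside the stool on its +x side.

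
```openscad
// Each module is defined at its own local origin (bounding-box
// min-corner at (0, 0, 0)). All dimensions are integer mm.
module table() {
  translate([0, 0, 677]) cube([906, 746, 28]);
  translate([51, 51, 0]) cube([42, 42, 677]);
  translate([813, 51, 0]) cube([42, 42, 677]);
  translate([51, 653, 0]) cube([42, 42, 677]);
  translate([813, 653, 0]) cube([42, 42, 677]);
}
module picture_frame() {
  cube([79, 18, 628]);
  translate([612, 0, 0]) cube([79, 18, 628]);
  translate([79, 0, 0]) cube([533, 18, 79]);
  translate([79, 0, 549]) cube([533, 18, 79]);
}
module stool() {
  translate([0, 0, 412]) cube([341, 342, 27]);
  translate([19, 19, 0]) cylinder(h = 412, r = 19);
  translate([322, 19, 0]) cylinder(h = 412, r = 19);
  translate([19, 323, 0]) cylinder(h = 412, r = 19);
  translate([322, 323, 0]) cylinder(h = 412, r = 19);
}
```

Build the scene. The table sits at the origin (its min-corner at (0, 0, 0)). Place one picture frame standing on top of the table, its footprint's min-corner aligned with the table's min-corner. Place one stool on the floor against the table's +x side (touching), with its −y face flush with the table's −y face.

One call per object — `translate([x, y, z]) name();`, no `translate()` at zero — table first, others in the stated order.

table();
translate([0, 0, 705]) picture_frame();
translate([906, 0, 0]) stool();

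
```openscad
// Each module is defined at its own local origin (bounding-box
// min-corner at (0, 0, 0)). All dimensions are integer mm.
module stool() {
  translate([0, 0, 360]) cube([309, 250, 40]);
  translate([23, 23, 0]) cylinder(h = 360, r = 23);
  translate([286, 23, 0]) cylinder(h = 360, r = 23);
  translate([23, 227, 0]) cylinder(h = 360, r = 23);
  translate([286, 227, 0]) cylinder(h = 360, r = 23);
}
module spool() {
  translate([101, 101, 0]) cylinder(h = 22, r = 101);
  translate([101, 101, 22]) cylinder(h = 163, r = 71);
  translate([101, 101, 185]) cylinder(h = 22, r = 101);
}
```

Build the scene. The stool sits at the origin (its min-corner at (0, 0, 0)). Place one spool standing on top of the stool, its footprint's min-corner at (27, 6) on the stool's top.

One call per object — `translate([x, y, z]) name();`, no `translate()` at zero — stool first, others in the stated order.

stool();
translate([27, 6, 400]) spool();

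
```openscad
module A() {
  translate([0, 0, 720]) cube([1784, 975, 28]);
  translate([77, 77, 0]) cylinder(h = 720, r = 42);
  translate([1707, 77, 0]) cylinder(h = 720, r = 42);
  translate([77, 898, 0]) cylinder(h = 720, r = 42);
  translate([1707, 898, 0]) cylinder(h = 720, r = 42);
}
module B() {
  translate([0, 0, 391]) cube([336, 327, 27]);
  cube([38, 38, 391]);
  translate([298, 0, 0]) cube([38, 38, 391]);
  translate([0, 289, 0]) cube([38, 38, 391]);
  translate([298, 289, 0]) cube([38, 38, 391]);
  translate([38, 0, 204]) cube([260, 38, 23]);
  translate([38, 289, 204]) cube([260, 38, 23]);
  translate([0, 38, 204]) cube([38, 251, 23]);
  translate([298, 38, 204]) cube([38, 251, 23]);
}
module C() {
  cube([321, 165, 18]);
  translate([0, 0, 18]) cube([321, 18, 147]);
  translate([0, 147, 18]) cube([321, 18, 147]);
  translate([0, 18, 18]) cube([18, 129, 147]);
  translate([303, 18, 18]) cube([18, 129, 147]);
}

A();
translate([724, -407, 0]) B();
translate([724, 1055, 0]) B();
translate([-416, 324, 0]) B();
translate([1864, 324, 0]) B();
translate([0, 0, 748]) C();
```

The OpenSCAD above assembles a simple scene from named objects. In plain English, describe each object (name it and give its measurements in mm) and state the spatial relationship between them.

A is a table: top 1784 mm (x) × 975 mm (y), 28 mm thick, upper face at z = 748 mm, on four round legs of 84 mm diameter, each leg's bounding box inset 35 mm from the nearest pair of top edges, running from z = 0 to the bottom of the top.

B is a four-legged stool. The seat is 336×327 mm, 27 mm thick, top at z = 418 mm. It stands on four square legs, each 38×38 mm in cross-section, from z = 0 to the seat underside, each flush with a corner of the seat. Four stretchers, 38 mm wide and 23 mm tall, connect adjacent legs with their undersides at z = 204 mm, each running between the inner faces of the legs it joins and aligned with the legs' outer faces on the other axis.

C is an open storage box with external size 321×165×165 mm and wall thickness 18 mm (the base is also 18 mm thick). The base covers the whole footprint; the four walls stand on the base, with the y-facing walls full-width and the x-facing walls fitting between their inner faces.

Four stools sit around the table at the −y, +y, −x, +x sides. The open box is on top of the table.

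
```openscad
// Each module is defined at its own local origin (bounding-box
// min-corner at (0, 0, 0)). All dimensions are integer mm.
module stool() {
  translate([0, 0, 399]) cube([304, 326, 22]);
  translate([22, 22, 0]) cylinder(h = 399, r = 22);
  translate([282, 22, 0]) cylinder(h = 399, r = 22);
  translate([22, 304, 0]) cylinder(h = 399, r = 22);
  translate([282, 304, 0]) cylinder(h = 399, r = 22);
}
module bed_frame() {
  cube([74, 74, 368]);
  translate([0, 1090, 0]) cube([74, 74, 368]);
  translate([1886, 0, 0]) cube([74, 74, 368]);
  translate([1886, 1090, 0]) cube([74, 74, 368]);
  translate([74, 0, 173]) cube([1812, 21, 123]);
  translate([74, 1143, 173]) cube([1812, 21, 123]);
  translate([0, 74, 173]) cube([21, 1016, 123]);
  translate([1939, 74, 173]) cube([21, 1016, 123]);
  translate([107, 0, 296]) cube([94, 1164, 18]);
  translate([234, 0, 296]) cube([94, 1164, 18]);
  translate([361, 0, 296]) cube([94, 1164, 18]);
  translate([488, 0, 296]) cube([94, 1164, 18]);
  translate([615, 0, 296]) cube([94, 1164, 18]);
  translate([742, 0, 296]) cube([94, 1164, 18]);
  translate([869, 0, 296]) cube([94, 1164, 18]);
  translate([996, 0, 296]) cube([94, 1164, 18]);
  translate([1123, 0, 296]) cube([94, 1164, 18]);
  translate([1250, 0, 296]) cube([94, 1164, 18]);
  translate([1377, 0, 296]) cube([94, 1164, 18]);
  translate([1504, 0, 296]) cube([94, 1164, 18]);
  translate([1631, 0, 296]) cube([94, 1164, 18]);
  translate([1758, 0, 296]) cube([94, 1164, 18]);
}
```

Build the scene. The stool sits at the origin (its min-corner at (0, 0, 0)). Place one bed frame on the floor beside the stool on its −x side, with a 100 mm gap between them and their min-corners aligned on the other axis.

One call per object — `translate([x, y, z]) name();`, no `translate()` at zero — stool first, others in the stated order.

stool();
translate([-2060, 0, 0]) bed_frame();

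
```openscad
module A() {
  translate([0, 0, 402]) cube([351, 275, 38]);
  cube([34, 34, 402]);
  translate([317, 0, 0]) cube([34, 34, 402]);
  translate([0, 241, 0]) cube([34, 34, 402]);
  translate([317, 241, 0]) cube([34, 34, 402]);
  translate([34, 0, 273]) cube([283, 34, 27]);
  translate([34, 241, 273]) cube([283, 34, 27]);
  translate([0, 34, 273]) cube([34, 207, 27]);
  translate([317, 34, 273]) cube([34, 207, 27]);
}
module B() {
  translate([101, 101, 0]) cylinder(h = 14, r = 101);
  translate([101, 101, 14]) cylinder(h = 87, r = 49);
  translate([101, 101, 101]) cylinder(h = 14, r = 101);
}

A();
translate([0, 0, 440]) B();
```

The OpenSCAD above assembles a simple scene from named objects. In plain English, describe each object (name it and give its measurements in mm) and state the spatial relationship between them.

A is a four-legged stool. The seat is 351×275 mm, 38 mm thick, top at z = 440 mm. It stands on four square legs, each 34×34 mm in cross-section, from z = 0 to the seat underside, each flush with a corner of the seat. Four stretchers, 34 mm wide and 27 mm tall, connect adjacent legs with their undersides at z = 273 mm, each running between the inner faces of the legs it joins and aligned with the legs' outer faces on the other axis.

B is a spool: two coaxial disc flanges of radius 101 mm and thickness 14 mm, joined by a core cylinder of radius 49 mm and height 87 mm. The lower flange rests on z = 0 and the three cylinders share a vertical axis.

The spool is on top of the stool.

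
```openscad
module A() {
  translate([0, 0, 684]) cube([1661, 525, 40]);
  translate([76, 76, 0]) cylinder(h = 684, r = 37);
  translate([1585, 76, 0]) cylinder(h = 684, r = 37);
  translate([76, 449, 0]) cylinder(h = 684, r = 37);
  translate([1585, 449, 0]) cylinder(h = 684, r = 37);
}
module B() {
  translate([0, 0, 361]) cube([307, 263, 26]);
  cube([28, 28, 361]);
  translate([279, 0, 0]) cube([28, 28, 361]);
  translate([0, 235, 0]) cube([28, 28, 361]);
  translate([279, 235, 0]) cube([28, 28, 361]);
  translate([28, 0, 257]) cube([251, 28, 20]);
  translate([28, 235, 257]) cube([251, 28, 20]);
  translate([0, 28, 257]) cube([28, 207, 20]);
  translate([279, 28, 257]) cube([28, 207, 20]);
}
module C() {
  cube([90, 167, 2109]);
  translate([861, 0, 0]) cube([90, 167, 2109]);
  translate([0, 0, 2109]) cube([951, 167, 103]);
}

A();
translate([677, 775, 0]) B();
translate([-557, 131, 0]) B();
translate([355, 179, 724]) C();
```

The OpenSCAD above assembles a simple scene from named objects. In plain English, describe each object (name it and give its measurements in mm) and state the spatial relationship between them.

A is a table with a 1661×525 mm rectangular top, 40 mm thick, top surface at z = 724 mm, supported by four round legs of 74 mm diameter, each leg's bounding box inset 39 mm from the nearest pair of top edges, running from the floor.

B is a four-legged stool. The seat is a 307×263×26 mm slab whose top surface is at z = 387 mm; four square legs, each 28×28 mm in cross-section, run from the floor (z = 0) to the underside of the seat, each flush with a corner of the seat. Four stretchers, 28 mm wide and 20 mm tall, connect adjacent legs with their undersides at z = 257 mm, each running between the inner faces of the legs it joins and aligned with the legs' outer faces on the other axis.

C is a rectangular door frame: two vertical jambs of 90×167 mm section, 2109 mm tall, with a clear opening 771 mm wide between their inner faces. A header 103 mm tall and 167 mm deep lies on top of the jambs and spans the full outside width.

Two stools sit around the table at the +y, −x sides. The door frame is on top of the table, centred.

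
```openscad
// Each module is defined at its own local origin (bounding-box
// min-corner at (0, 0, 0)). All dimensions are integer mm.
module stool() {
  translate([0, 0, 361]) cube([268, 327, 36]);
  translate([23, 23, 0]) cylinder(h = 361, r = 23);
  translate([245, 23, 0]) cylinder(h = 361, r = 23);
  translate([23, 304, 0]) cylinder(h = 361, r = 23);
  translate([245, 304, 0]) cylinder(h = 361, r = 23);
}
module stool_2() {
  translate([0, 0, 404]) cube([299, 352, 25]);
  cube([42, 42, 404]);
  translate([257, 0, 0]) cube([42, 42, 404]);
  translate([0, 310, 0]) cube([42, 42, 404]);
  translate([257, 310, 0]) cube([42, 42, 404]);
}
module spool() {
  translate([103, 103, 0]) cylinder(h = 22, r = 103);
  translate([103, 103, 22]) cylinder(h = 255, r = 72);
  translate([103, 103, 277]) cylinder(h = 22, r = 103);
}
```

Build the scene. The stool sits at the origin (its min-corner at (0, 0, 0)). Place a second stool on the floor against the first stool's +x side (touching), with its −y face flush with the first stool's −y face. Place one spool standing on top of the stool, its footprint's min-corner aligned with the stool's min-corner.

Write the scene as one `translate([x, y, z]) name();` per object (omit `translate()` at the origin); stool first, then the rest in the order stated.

stool();
translate([268, 0, 0]) stool_2();
translate([0, 0, 397]) spool();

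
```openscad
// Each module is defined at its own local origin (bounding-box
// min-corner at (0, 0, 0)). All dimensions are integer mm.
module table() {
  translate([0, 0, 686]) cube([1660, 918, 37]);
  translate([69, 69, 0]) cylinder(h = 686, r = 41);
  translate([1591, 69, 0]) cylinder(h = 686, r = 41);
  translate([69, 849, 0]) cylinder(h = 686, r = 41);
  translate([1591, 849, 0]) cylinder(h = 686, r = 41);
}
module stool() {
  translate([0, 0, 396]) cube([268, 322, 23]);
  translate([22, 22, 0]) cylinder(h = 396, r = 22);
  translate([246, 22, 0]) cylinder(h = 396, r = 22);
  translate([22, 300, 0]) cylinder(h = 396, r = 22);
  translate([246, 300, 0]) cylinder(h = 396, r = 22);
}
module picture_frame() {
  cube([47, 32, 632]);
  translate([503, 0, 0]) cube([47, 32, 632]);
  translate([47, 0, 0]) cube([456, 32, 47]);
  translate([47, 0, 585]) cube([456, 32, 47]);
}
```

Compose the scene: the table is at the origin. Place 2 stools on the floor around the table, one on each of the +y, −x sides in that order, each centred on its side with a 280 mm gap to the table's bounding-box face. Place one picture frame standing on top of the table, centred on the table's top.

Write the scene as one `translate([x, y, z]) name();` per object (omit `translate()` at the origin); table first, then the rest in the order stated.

table();
translate([696, 1198, 0]) stool();
translate([-548, 298, 0]) stool();
translate([555, 443, 723]) picture_frame();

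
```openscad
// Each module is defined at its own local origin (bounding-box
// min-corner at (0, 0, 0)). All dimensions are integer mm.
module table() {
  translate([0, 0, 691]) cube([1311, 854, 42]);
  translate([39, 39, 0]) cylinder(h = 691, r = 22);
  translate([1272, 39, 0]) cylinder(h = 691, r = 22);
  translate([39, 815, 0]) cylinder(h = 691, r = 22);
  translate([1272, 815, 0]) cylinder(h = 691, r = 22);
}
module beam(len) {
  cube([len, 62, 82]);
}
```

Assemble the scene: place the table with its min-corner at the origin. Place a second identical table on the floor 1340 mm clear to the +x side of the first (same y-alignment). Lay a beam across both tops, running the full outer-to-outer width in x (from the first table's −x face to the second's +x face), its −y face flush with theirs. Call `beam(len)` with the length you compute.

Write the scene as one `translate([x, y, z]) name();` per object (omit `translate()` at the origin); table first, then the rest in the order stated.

table();
translate([2651, 0, 0]) table();
translate([0, 0, 733]) beam(3962);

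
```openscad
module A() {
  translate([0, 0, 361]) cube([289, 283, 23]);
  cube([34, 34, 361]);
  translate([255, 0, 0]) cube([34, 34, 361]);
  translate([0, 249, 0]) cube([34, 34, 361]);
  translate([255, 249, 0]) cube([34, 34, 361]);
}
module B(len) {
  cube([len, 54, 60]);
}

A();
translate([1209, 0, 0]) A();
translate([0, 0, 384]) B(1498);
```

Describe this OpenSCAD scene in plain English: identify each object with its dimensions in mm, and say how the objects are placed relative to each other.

A is a simple wooden stool: a rectangular seat 289 mm (x) by 283 mm (y), 23 mm thick, top face at z = 384 mm, on four square legs, each 34×34 mm in cross-section. The legs rest on z = 0, each flush with a corner of the seat.

B is a rectangular beam 1498 mm long (x), 54 mm deep (y), 60 mm thick (z).

The beam spans the tops of two stools placed 920 mm apart, resting at z = 384 mm.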